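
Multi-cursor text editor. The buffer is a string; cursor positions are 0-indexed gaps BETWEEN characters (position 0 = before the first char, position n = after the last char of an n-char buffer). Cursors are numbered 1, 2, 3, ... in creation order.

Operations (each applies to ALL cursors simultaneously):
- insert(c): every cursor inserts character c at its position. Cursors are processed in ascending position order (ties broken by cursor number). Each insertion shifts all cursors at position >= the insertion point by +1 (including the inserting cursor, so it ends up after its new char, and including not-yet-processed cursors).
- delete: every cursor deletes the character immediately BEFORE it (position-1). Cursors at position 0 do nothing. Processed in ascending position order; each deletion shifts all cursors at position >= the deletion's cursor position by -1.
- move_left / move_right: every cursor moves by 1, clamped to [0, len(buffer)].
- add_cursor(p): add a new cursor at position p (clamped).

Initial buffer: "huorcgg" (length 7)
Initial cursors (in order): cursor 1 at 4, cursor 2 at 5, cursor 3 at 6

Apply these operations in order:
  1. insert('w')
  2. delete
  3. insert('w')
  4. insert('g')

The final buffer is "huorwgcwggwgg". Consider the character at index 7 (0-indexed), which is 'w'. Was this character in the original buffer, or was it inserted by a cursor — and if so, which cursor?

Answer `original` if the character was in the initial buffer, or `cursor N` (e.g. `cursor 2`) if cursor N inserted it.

After op 1 (insert('w')): buffer="huorwcwgwg" (len 10), cursors c1@5 c2@7 c3@9, authorship ....1.2.3.
After op 2 (delete): buffer="huorcgg" (len 7), cursors c1@4 c2@5 c3@6, authorship .......
After op 3 (insert('w')): buffer="huorwcwgwg" (len 10), cursors c1@5 c2@7 c3@9, authorship ....1.2.3.
After op 4 (insert('g')): buffer="huorwgcwggwgg" (len 13), cursors c1@6 c2@9 c3@12, authorship ....11.22.33.
Authorship (.=original, N=cursor N): . . . . 1 1 . 2 2 . 3 3 .
Index 7: author = 2

Answer: cursor 2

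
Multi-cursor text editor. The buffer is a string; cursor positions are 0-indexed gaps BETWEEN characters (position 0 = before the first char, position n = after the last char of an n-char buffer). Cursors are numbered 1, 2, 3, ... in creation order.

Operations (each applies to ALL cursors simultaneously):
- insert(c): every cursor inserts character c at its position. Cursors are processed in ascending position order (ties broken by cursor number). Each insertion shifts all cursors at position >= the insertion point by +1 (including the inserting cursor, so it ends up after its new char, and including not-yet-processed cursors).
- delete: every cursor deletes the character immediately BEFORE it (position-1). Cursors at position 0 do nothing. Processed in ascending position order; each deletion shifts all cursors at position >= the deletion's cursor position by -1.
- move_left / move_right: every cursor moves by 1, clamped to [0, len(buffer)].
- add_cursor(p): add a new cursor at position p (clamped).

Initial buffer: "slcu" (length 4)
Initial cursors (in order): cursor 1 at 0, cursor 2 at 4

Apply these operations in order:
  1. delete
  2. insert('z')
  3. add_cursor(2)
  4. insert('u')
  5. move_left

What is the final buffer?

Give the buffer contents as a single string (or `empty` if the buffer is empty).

Answer: zusulczu

Derivation:
After op 1 (delete): buffer="slc" (len 3), cursors c1@0 c2@3, authorship ...
After op 2 (insert('z')): buffer="zslcz" (len 5), cursors c1@1 c2@5, authorship 1...2
After op 3 (add_cursor(2)): buffer="zslcz" (len 5), cursors c1@1 c3@2 c2@5, authorship 1...2
After op 4 (insert('u')): buffer="zusulczu" (len 8), cursors c1@2 c3@4 c2@8, authorship 11.3..22
After op 5 (move_left): buffer="zusulczu" (len 8), cursors c1@1 c3@3 c2@7, authorship 11.3..22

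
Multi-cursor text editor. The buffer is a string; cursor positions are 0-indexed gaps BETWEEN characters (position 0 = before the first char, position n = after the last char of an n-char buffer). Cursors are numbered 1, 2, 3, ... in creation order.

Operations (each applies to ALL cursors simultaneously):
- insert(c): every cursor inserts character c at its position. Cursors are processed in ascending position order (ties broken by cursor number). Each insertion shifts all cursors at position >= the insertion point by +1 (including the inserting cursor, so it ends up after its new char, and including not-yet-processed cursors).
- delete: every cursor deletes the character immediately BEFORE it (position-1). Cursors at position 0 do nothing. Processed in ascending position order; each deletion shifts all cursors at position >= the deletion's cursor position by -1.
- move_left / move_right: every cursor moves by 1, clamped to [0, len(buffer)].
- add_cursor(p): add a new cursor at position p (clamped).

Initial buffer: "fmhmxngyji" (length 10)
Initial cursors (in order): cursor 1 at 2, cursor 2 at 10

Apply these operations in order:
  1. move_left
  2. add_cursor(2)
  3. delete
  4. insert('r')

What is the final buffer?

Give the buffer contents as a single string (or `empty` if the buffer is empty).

After op 1 (move_left): buffer="fmhmxngyji" (len 10), cursors c1@1 c2@9, authorship ..........
After op 2 (add_cursor(2)): buffer="fmhmxngyji" (len 10), cursors c1@1 c3@2 c2@9, authorship ..........
After op 3 (delete): buffer="hmxngyi" (len 7), cursors c1@0 c3@0 c2@6, authorship .......
After op 4 (insert('r')): buffer="rrhmxngyri" (len 10), cursors c1@2 c3@2 c2@9, authorship 13......2.

Answer: rrhmxngyri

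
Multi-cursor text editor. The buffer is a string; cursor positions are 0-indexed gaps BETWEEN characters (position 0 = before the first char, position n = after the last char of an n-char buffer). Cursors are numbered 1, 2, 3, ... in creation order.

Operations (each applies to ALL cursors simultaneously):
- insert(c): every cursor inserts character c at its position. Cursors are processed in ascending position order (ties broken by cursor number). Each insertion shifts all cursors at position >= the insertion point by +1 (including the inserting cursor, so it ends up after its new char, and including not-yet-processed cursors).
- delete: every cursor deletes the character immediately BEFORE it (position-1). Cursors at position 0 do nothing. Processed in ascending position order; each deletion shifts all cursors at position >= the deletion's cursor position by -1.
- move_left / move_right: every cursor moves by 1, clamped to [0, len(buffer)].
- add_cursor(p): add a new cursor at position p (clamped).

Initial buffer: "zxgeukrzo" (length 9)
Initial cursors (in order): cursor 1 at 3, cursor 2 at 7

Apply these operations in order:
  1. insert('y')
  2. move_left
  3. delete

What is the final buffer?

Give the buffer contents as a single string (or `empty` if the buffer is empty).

After op 1 (insert('y')): buffer="zxgyeukryzo" (len 11), cursors c1@4 c2@9, authorship ...1....2..
After op 2 (move_left): buffer="zxgyeukryzo" (len 11), cursors c1@3 c2@8, authorship ...1....2..
After op 3 (delete): buffer="zxyeukyzo" (len 9), cursors c1@2 c2@6, authorship ..1...2..

Answer: zxyeukyzo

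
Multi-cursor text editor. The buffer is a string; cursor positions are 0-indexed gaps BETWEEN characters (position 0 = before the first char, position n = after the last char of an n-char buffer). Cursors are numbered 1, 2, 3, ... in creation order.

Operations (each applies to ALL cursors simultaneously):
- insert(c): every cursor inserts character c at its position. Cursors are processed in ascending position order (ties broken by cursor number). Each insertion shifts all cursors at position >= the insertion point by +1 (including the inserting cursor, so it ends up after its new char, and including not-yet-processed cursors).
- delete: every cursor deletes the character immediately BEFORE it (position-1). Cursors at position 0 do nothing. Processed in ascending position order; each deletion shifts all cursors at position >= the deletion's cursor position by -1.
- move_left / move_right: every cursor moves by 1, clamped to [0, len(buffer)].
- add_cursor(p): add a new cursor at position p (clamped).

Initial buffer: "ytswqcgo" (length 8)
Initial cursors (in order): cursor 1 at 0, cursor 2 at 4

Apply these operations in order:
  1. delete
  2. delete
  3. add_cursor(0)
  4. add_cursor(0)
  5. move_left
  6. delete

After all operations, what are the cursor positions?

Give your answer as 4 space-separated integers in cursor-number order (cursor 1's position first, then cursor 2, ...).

Answer: 0 0 0 0

Derivation:
After op 1 (delete): buffer="ytsqcgo" (len 7), cursors c1@0 c2@3, authorship .......
After op 2 (delete): buffer="ytqcgo" (len 6), cursors c1@0 c2@2, authorship ......
After op 3 (add_cursor(0)): buffer="ytqcgo" (len 6), cursors c1@0 c3@0 c2@2, authorship ......
After op 4 (add_cursor(0)): buffer="ytqcgo" (len 6), cursors c1@0 c3@0 c4@0 c2@2, authorship ......
After op 5 (move_left): buffer="ytqcgo" (len 6), cursors c1@0 c3@0 c4@0 c2@1, authorship ......
After op 6 (delete): buffer="tqcgo" (len 5), cursors c1@0 c2@0 c3@0 c4@0, authorship .....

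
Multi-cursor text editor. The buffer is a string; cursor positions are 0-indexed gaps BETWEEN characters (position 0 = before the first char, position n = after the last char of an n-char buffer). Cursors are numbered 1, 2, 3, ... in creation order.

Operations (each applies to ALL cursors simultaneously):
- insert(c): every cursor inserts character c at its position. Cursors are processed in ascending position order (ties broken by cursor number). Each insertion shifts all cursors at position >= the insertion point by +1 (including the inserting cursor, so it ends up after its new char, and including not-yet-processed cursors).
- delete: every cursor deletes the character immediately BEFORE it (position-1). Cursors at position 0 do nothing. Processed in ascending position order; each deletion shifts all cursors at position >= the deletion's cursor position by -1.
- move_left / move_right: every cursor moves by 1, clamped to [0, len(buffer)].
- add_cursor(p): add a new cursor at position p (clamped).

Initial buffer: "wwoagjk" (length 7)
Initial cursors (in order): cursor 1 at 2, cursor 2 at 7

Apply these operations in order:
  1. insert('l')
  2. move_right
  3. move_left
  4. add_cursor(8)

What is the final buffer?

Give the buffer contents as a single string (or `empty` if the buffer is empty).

After op 1 (insert('l')): buffer="wwloagjkl" (len 9), cursors c1@3 c2@9, authorship ..1.....2
After op 2 (move_right): buffer="wwloagjkl" (len 9), cursors c1@4 c2@9, authorship ..1.....2
After op 3 (move_left): buffer="wwloagjkl" (len 9), cursors c1@3 c2@8, authorship ..1.....2
After op 4 (add_cursor(8)): buffer="wwloagjkl" (len 9), cursors c1@3 c2@8 c3@8, authorship ..1.....2

Answer: wwloagjkl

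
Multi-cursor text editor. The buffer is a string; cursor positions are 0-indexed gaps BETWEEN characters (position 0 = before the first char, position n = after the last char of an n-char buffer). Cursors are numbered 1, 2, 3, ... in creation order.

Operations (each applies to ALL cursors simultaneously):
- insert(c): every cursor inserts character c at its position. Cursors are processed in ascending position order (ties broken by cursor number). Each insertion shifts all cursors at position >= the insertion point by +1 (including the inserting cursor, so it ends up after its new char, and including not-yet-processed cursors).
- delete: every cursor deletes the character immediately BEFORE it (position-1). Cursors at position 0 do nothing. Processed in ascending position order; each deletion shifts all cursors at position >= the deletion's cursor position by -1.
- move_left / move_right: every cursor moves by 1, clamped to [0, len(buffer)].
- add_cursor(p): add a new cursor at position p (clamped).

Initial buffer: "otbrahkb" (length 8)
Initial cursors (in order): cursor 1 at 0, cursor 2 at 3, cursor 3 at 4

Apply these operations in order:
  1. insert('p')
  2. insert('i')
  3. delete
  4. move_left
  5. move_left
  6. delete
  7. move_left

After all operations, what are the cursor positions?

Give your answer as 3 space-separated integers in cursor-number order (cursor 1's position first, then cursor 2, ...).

After op 1 (insert('p')): buffer="potbprpahkb" (len 11), cursors c1@1 c2@5 c3@7, authorship 1...2.3....
After op 2 (insert('i')): buffer="piotbpirpiahkb" (len 14), cursors c1@2 c2@7 c3@10, authorship 11...22.33....
After op 3 (delete): buffer="potbprpahkb" (len 11), cursors c1@1 c2@5 c3@7, authorship 1...2.3....
After op 4 (move_left): buffer="potbprpahkb" (len 11), cursors c1@0 c2@4 c3@6, authorship 1...2.3....
After op 5 (move_left): buffer="potbprpahkb" (len 11), cursors c1@0 c2@3 c3@5, authorship 1...2.3....
After op 6 (delete): buffer="pobrpahkb" (len 9), cursors c1@0 c2@2 c3@3, authorship 1...3....
After op 7 (move_left): buffer="pobrpahkb" (len 9), cursors c1@0 c2@1 c3@2, authorship 1...3....

Answer: 0 1 2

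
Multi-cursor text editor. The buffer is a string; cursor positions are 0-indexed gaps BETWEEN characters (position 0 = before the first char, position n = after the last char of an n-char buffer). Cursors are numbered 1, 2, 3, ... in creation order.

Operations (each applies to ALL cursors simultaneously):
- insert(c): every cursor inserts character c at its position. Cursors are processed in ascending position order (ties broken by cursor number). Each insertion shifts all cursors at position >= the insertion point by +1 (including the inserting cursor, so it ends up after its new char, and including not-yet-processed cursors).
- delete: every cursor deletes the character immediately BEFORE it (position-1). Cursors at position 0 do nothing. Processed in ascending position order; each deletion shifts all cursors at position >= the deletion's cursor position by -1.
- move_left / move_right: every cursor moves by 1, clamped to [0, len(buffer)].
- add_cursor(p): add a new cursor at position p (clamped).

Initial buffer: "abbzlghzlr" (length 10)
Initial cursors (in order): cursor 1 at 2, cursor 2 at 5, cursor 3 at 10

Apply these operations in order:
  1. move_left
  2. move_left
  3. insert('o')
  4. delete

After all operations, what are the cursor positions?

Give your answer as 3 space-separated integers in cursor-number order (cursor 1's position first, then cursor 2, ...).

After op 1 (move_left): buffer="abbzlghzlr" (len 10), cursors c1@1 c2@4 c3@9, authorship ..........
After op 2 (move_left): buffer="abbzlghzlr" (len 10), cursors c1@0 c2@3 c3@8, authorship ..........
After op 3 (insert('o')): buffer="oabbozlghzolr" (len 13), cursors c1@1 c2@5 c3@11, authorship 1...2.....3..
After op 4 (delete): buffer="abbzlghzlr" (len 10), cursors c1@0 c2@3 c3@8, authorship ..........

Answer: 0 3 8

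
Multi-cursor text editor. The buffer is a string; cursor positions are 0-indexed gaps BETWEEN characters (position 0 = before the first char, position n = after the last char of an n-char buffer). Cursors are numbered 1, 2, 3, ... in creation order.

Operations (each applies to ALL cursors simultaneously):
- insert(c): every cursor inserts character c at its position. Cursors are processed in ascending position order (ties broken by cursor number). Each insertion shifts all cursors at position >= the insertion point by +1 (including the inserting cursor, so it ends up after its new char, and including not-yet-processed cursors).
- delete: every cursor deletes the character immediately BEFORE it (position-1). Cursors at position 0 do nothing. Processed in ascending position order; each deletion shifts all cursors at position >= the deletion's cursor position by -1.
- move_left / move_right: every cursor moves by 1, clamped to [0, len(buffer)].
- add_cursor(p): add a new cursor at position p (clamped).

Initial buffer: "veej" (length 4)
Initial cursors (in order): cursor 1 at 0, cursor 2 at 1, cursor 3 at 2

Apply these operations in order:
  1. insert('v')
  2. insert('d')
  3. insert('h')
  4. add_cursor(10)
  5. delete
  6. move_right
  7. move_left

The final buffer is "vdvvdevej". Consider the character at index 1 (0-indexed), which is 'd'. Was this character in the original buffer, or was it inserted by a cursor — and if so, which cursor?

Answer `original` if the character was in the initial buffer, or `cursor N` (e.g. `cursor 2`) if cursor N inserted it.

After op 1 (insert('v')): buffer="vvvevej" (len 7), cursors c1@1 c2@3 c3@5, authorship 1.2.3..
After op 2 (insert('d')): buffer="vdvvdevdej" (len 10), cursors c1@2 c2@5 c3@8, authorship 11.22.33..
After op 3 (insert('h')): buffer="vdhvvdhevdhej" (len 13), cursors c1@3 c2@7 c3@11, authorship 111.222.333..
After op 4 (add_cursor(10)): buffer="vdhvvdhevdhej" (len 13), cursors c1@3 c2@7 c4@10 c3@11, authorship 111.222.333..
After op 5 (delete): buffer="vdvvdevej" (len 9), cursors c1@2 c2@5 c3@7 c4@7, authorship 11.22.3..
After op 6 (move_right): buffer="vdvvdevej" (len 9), cursors c1@3 c2@6 c3@8 c4@8, authorship 11.22.3..
After op 7 (move_left): buffer="vdvvdevej" (len 9), cursors c1@2 c2@5 c3@7 c4@7, authorship 11.22.3..
Authorship (.=original, N=cursor N): 1 1 . 2 2 . 3 . .
Index 1: author = 1

Answer: cursor 1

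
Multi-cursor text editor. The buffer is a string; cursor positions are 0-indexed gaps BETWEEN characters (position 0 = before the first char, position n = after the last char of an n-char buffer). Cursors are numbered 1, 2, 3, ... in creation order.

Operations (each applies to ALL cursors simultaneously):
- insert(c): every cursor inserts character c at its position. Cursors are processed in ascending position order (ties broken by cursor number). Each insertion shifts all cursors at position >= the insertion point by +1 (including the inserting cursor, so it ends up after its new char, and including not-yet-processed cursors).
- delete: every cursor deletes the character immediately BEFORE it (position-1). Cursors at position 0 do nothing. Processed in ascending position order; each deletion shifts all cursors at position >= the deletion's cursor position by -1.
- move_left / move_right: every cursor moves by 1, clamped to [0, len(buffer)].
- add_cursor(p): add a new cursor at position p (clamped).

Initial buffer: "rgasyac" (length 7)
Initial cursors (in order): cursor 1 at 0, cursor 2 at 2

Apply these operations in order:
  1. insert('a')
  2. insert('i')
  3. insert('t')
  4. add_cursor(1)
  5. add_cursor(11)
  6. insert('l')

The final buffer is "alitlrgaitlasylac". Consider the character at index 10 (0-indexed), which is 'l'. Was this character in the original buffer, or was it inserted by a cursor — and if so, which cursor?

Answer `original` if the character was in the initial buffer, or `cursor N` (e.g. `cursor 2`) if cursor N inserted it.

After op 1 (insert('a')): buffer="argaasyac" (len 9), cursors c1@1 c2@4, authorship 1..2.....
After op 2 (insert('i')): buffer="airgaiasyac" (len 11), cursors c1@2 c2@6, authorship 11..22.....
After op 3 (insert('t')): buffer="aitrgaitasyac" (len 13), cursors c1@3 c2@8, authorship 111..222.....
After op 4 (add_cursor(1)): buffer="aitrgaitasyac" (len 13), cursors c3@1 c1@3 c2@8, authorship 111..222.....
After op 5 (add_cursor(11)): buffer="aitrgaitasyac" (len 13), cursors c3@1 c1@3 c2@8 c4@11, authorship 111..222.....
After op 6 (insert('l')): buffer="alitlrgaitlasylac" (len 17), cursors c3@2 c1@5 c2@11 c4@15, authorship 13111..2222...4..
Authorship (.=original, N=cursor N): 1 3 1 1 1 . . 2 2 2 2 . . . 4 . .
Index 10: author = 2

Answer: cursor 2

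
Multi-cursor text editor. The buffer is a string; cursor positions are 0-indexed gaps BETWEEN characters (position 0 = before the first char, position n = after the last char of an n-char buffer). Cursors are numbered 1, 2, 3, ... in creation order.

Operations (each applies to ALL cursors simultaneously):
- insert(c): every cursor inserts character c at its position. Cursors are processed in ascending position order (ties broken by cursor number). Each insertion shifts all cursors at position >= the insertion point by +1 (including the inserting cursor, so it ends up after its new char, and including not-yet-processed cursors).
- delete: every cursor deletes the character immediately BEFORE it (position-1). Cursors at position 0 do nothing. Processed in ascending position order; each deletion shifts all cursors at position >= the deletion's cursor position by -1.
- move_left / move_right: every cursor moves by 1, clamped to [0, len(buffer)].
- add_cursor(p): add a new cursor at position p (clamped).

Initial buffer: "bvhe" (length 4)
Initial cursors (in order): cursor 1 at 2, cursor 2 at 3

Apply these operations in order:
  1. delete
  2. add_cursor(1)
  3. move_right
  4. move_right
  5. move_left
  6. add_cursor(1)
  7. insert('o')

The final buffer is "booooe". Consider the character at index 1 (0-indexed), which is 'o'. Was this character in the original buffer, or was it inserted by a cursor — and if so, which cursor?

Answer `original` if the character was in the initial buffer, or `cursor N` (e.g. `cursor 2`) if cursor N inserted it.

After op 1 (delete): buffer="be" (len 2), cursors c1@1 c2@1, authorship ..
After op 2 (add_cursor(1)): buffer="be" (len 2), cursors c1@1 c2@1 c3@1, authorship ..
After op 3 (move_right): buffer="be" (len 2), cursors c1@2 c2@2 c3@2, authorship ..
After op 4 (move_right): buffer="be" (len 2), cursors c1@2 c2@2 c3@2, authorship ..
After op 5 (move_left): buffer="be" (len 2), cursors c1@1 c2@1 c3@1, authorship ..
After op 6 (add_cursor(1)): buffer="be" (len 2), cursors c1@1 c2@1 c3@1 c4@1, authorship ..
After op 7 (insert('o')): buffer="booooe" (len 6), cursors c1@5 c2@5 c3@5 c4@5, authorship .1234.
Authorship (.=original, N=cursor N): . 1 2 3 4 .
Index 1: author = 1

Answer: cursor 1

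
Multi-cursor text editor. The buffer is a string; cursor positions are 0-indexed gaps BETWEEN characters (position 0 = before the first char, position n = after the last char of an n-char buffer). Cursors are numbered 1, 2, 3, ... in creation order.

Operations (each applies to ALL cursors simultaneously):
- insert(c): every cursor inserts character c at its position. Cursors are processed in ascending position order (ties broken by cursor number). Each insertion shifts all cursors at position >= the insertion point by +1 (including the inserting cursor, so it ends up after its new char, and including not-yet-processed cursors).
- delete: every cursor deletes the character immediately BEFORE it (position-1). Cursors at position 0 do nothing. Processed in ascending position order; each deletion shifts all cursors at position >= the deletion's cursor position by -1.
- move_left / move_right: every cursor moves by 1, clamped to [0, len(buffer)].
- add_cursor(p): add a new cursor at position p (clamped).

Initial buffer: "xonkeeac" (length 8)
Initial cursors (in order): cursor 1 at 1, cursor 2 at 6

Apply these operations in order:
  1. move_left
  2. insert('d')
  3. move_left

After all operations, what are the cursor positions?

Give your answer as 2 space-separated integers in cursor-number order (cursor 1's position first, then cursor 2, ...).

After op 1 (move_left): buffer="xonkeeac" (len 8), cursors c1@0 c2@5, authorship ........
After op 2 (insert('d')): buffer="dxonkedeac" (len 10), cursors c1@1 c2@7, authorship 1.....2...
After op 3 (move_left): buffer="dxonkedeac" (len 10), cursors c1@0 c2@6, authorship 1.....2...

Answer: 0 6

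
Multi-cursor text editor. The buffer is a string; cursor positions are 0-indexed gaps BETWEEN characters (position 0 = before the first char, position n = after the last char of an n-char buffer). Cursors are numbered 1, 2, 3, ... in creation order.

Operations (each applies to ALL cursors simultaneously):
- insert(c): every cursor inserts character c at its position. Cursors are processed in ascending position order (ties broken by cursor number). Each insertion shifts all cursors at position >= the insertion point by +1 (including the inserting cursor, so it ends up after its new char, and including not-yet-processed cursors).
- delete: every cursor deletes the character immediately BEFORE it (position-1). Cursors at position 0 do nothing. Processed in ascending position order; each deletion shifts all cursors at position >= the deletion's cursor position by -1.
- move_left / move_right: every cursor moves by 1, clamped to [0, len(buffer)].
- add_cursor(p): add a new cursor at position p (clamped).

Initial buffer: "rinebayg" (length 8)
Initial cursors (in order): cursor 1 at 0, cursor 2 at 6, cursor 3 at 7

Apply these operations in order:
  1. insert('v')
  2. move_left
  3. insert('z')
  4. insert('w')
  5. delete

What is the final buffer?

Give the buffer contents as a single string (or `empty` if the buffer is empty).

Answer: zvrinebazvyzvg

Derivation:
After op 1 (insert('v')): buffer="vrinebavyvg" (len 11), cursors c1@1 c2@8 c3@10, authorship 1......2.3.
After op 2 (move_left): buffer="vrinebavyvg" (len 11), cursors c1@0 c2@7 c3@9, authorship 1......2.3.
After op 3 (insert('z')): buffer="zvrinebazvyzvg" (len 14), cursors c1@1 c2@9 c3@12, authorship 11......22.33.
After op 4 (insert('w')): buffer="zwvrinebazwvyzwvg" (len 17), cursors c1@2 c2@11 c3@15, authorship 111......222.333.
After op 5 (delete): buffer="zvrinebazvyzvg" (len 14), cursors c1@1 c2@9 c3@12, authorship 11......22.33.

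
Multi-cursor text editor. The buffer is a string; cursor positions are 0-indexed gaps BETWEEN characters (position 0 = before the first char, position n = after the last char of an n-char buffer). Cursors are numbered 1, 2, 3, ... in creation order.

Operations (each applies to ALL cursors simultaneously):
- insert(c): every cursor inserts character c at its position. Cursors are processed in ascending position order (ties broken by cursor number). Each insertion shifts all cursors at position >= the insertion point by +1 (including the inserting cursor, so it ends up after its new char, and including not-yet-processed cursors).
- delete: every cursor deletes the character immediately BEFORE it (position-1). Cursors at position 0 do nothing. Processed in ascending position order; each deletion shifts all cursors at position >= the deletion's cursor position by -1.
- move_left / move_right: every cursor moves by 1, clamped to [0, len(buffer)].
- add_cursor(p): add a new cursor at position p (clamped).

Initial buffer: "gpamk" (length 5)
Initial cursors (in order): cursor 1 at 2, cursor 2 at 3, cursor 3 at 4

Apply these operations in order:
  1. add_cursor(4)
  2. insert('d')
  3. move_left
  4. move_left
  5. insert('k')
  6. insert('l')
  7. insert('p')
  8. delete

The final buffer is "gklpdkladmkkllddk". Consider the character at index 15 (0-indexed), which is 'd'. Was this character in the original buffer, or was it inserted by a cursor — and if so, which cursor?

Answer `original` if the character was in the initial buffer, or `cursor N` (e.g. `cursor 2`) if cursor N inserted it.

After op 1 (add_cursor(4)): buffer="gpamk" (len 5), cursors c1@2 c2@3 c3@4 c4@4, authorship .....
After op 2 (insert('d')): buffer="gpdadmddk" (len 9), cursors c1@3 c2@5 c3@8 c4@8, authorship ..1.2.34.
After op 3 (move_left): buffer="gpdadmddk" (len 9), cursors c1@2 c2@4 c3@7 c4@7, authorship ..1.2.34.
After op 4 (move_left): buffer="gpdadmddk" (len 9), cursors c1@1 c2@3 c3@6 c4@6, authorship ..1.2.34.
After op 5 (insert('k')): buffer="gkpdkadmkkddk" (len 13), cursors c1@2 c2@5 c3@10 c4@10, authorship .1.12.2.3434.
After op 6 (insert('l')): buffer="gklpdkladmkkllddk" (len 17), cursors c1@3 c2@7 c3@14 c4@14, authorship .11.122.2.343434.
After op 7 (insert('p')): buffer="gklppdklpadmkkllppddk" (len 21), cursors c1@4 c2@9 c3@18 c4@18, authorship .111.1222.2.34343434.
After op 8 (delete): buffer="gklpdkladmkkllddk" (len 17), cursors c1@3 c2@7 c3@14 c4@14, authorship .11.122.2.343434.
Authorship (.=original, N=cursor N): . 1 1 . 1 2 2 . 2 . 3 4 3 4 3 4 .
Index 15: author = 4

Answer: cursor 4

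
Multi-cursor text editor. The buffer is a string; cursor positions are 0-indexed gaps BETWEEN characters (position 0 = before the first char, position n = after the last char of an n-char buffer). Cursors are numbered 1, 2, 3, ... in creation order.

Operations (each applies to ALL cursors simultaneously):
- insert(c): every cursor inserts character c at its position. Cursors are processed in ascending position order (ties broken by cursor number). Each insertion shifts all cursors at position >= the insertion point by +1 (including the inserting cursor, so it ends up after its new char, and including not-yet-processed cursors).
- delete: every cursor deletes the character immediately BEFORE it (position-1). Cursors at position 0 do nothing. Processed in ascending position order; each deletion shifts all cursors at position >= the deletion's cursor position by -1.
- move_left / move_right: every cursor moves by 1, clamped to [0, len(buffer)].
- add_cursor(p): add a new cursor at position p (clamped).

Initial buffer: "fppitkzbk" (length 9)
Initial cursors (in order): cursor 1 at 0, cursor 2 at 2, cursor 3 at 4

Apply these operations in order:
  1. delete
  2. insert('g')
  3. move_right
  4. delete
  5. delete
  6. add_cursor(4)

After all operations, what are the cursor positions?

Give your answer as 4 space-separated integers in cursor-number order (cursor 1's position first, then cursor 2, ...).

Answer: 0 0 0 4

Derivation:
After op 1 (delete): buffer="fptkzbk" (len 7), cursors c1@0 c2@1 c3@2, authorship .......
After op 2 (insert('g')): buffer="gfgpgtkzbk" (len 10), cursors c1@1 c2@3 c3@5, authorship 1.2.3.....
After op 3 (move_right): buffer="gfgpgtkzbk" (len 10), cursors c1@2 c2@4 c3@6, authorship 1.2.3.....
After op 4 (delete): buffer="gggkzbk" (len 7), cursors c1@1 c2@2 c3@3, authorship 123....
After op 5 (delete): buffer="kzbk" (len 4), cursors c1@0 c2@0 c3@0, authorship ....
After op 6 (add_cursor(4)): buffer="kzbk" (len 4), cursors c1@0 c2@0 c3@0 c4@4, authorship ....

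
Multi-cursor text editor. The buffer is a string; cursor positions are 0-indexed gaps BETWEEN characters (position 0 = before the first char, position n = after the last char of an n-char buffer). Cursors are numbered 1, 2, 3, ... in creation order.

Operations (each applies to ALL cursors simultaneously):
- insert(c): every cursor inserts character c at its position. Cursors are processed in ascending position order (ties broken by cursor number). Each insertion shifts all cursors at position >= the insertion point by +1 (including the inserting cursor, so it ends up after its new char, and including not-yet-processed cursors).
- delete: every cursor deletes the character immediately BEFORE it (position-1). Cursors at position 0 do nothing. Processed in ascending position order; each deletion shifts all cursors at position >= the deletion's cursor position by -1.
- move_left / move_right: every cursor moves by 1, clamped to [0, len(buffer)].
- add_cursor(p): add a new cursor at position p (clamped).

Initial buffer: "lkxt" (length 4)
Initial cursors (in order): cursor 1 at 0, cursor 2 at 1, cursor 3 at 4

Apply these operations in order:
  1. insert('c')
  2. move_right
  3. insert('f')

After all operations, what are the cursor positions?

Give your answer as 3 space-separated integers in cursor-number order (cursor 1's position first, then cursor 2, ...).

After op 1 (insert('c')): buffer="clckxtc" (len 7), cursors c1@1 c2@3 c3@7, authorship 1.2...3
After op 2 (move_right): buffer="clckxtc" (len 7), cursors c1@2 c2@4 c3@7, authorship 1.2...3
After op 3 (insert('f')): buffer="clfckfxtcf" (len 10), cursors c1@3 c2@6 c3@10, authorship 1.12.2..33

Answer: 3 6 10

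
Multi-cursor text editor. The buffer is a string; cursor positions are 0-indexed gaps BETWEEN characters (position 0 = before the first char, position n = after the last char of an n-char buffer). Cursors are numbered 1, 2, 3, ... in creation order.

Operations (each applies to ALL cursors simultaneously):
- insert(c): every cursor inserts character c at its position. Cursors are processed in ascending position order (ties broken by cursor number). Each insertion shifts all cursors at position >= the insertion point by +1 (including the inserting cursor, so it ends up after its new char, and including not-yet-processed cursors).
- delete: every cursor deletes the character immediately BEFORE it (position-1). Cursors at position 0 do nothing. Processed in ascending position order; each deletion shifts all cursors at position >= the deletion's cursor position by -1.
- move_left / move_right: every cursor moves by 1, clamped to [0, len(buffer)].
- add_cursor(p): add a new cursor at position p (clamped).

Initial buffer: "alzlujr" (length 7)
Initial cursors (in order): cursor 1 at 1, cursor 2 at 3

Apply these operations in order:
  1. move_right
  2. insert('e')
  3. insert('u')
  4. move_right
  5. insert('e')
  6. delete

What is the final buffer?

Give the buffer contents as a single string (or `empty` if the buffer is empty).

Answer: aleuzleuujr

Derivation:
After op 1 (move_right): buffer="alzlujr" (len 7), cursors c1@2 c2@4, authorship .......
After op 2 (insert('e')): buffer="alezleujr" (len 9), cursors c1@3 c2@6, authorship ..1..2...
After op 3 (insert('u')): buffer="aleuzleuujr" (len 11), cursors c1@4 c2@8, authorship ..11..22...
After op 4 (move_right): buffer="aleuzleuujr" (len 11), cursors c1@5 c2@9, authorship ..11..22...
After op 5 (insert('e')): buffer="aleuzeleuuejr" (len 13), cursors c1@6 c2@11, authorship ..11.1.22.2..
After op 6 (delete): buffer="aleuzleuujr" (len 11), cursors c1@5 c2@9, authorship ..11..22...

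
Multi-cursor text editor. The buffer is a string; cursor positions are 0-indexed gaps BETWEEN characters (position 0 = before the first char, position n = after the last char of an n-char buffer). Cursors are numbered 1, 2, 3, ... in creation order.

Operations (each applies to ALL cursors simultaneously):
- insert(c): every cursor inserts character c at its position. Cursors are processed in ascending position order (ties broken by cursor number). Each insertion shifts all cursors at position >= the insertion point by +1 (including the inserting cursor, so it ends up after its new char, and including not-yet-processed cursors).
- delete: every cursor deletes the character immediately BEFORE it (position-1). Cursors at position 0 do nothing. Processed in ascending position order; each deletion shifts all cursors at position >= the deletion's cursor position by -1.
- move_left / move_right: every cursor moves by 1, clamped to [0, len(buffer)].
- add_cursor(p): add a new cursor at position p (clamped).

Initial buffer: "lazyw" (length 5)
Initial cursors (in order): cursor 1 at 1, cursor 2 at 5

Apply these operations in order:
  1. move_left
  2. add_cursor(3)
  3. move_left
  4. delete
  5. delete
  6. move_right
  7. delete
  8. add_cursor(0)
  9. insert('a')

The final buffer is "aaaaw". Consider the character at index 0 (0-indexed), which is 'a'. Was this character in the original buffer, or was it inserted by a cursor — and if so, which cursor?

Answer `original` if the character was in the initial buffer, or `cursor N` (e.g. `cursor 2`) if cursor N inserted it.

Answer: cursor 1

Derivation:
After op 1 (move_left): buffer="lazyw" (len 5), cursors c1@0 c2@4, authorship .....
After op 2 (add_cursor(3)): buffer="lazyw" (len 5), cursors c1@0 c3@3 c2@4, authorship .....
After op 3 (move_left): buffer="lazyw" (len 5), cursors c1@0 c3@2 c2@3, authorship .....
After op 4 (delete): buffer="lyw" (len 3), cursors c1@0 c2@1 c3@1, authorship ...
After op 5 (delete): buffer="yw" (len 2), cursors c1@0 c2@0 c3@0, authorship ..
After op 6 (move_right): buffer="yw" (len 2), cursors c1@1 c2@1 c3@1, authorship ..
After op 7 (delete): buffer="w" (len 1), cursors c1@0 c2@0 c3@0, authorship .
After op 8 (add_cursor(0)): buffer="w" (len 1), cursors c1@0 c2@0 c3@0 c4@0, authorship .
After op 9 (insert('a')): buffer="aaaaw" (len 5), cursors c1@4 c2@4 c3@4 c4@4, authorship 1234.
Authorship (.=original, N=cursor N): 1 2 3 4 .
Index 0: author = 1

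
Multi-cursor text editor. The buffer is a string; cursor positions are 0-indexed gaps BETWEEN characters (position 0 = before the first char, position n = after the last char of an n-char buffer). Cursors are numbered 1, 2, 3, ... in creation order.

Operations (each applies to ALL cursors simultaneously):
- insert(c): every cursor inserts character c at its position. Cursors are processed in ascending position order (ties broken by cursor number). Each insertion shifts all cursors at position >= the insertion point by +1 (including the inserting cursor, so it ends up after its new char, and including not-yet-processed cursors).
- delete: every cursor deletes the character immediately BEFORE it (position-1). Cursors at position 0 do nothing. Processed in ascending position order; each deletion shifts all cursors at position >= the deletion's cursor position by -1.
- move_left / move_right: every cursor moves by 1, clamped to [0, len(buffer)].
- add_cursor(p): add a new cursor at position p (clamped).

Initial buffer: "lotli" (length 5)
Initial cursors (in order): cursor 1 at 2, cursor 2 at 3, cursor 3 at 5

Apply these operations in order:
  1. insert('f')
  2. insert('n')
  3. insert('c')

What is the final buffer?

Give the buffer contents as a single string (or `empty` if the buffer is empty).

Answer: lofnctfnclifnc

Derivation:
After op 1 (insert('f')): buffer="loftflif" (len 8), cursors c1@3 c2@5 c3@8, authorship ..1.2..3
After op 2 (insert('n')): buffer="lofntfnlifn" (len 11), cursors c1@4 c2@7 c3@11, authorship ..11.22..33
After op 3 (insert('c')): buffer="lofnctfnclifnc" (len 14), cursors c1@5 c2@9 c3@14, authorship ..111.222..333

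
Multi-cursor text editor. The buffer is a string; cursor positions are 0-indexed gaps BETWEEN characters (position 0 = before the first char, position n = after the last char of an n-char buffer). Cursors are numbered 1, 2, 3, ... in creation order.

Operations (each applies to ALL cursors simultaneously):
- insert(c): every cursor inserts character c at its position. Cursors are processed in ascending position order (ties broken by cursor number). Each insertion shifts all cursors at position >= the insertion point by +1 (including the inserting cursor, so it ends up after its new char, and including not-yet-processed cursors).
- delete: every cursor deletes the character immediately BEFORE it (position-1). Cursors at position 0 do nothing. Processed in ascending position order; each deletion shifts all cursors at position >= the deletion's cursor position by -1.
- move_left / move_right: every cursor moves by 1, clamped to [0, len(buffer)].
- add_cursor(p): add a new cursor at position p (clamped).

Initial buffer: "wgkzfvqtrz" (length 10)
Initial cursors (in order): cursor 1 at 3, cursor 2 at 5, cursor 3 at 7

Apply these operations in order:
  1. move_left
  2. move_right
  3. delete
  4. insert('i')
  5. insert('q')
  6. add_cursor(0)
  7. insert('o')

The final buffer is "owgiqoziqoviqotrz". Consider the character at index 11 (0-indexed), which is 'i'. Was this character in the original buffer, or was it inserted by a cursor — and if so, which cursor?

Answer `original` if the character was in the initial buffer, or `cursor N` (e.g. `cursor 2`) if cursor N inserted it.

After op 1 (move_left): buffer="wgkzfvqtrz" (len 10), cursors c1@2 c2@4 c3@6, authorship ..........
After op 2 (move_right): buffer="wgkzfvqtrz" (len 10), cursors c1@3 c2@5 c3@7, authorship ..........
After op 3 (delete): buffer="wgzvtrz" (len 7), cursors c1@2 c2@3 c3@4, authorship .......
After op 4 (insert('i')): buffer="wgizivitrz" (len 10), cursors c1@3 c2@5 c3@7, authorship ..1.2.3...
After op 5 (insert('q')): buffer="wgiqziqviqtrz" (len 13), cursors c1@4 c2@7 c3@10, authorship ..11.22.33...
After op 6 (add_cursor(0)): buffer="wgiqziqviqtrz" (len 13), cursors c4@0 c1@4 c2@7 c3@10, authorship ..11.22.33...
After op 7 (insert('o')): buffer="owgiqoziqoviqotrz" (len 17), cursors c4@1 c1@6 c2@10 c3@14, authorship 4..111.222.333...
Authorship (.=original, N=cursor N): 4 . . 1 1 1 . 2 2 2 . 3 3 3 . . .
Index 11: author = 3

Answer: cursor 3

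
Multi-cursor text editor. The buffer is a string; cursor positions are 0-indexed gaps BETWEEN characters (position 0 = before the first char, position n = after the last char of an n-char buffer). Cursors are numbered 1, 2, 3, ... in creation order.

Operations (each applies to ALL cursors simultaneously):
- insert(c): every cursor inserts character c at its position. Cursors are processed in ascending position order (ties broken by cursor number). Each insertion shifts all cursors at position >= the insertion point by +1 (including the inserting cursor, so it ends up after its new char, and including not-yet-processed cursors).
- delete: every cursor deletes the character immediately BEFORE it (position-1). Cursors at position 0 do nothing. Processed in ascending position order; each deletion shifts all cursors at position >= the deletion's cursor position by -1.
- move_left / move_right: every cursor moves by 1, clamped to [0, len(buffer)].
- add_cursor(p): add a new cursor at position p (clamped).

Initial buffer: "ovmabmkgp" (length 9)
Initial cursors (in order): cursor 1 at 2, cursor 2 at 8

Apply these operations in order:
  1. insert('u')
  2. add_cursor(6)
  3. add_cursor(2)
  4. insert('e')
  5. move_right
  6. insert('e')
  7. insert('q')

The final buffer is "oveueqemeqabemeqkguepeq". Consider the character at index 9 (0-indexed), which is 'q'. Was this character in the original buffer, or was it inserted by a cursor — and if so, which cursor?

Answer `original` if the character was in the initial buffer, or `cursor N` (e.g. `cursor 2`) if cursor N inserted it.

Answer: cursor 1

Derivation:
After op 1 (insert('u')): buffer="ovumabmkgup" (len 11), cursors c1@3 c2@10, authorship ..1......2.
After op 2 (add_cursor(6)): buffer="ovumabmkgup" (len 11), cursors c1@3 c3@6 c2@10, authorship ..1......2.
After op 3 (add_cursor(2)): buffer="ovumabmkgup" (len 11), cursors c4@2 c1@3 c3@6 c2@10, authorship ..1......2.
After op 4 (insert('e')): buffer="oveuemabemkguep" (len 15), cursors c4@3 c1@5 c3@9 c2@14, authorship ..411...3...22.
After op 5 (move_right): buffer="oveuemabemkguep" (len 15), cursors c4@4 c1@6 c3@10 c2@15, authorship ..411...3...22.
After op 6 (insert('e')): buffer="oveueemeabemekguepe" (len 19), cursors c4@5 c1@8 c3@13 c2@19, authorship ..4141.1..3.3..22.2
After op 7 (insert('q')): buffer="oveueqemeqabemeqkguepeq" (len 23), cursors c4@6 c1@10 c3@16 c2@23, authorship ..41441.11..3.33..22.22
Authorship (.=original, N=cursor N): . . 4 1 4 4 1 . 1 1 . . 3 . 3 3 . . 2 2 . 2 2
Index 9: author = 1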